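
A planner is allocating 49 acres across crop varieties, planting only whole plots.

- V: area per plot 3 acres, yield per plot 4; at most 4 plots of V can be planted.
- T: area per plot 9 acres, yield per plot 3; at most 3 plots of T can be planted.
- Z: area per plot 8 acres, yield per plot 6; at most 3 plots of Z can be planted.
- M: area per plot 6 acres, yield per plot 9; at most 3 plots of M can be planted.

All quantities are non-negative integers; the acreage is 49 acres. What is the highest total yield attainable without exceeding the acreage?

55

Take 4×V, 2×Z, and 3×M: area 46 ≤ 49, yield 4·4 + 2·6 + 3·9 = 55.
M has the best ratio (9/6) and is taken to its limit of 3; remaining capacity is filled optimally with the others.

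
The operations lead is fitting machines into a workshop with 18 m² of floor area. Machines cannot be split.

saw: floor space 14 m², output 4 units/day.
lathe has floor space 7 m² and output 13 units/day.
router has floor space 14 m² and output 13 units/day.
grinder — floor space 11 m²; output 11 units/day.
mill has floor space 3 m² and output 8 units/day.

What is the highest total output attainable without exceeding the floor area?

24

Treat it as a binary knapsack problem.
Take lathe and grinder: floor space 7 + 11 = 18 ≤ 18, output 13 + 11 = 24.
No other feasible combination does better.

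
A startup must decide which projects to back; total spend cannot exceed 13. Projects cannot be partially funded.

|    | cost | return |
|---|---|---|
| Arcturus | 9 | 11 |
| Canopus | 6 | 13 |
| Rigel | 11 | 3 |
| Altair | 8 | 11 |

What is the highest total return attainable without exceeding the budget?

Canopus: cost 6 ≤ 13, return 13.
Arcturus: cost 9 ≤ 13, return 11.
Altair: cost 8 ≤ 13, return 11.
Best is Canopus with total return 13.

13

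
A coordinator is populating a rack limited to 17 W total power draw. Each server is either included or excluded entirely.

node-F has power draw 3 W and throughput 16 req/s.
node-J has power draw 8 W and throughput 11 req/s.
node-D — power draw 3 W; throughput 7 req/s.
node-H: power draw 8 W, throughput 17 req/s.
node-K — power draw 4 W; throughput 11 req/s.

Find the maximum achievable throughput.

44

Treat it as a binary knapsack problem.
Allowing fractional choices, the relaxed optimum would be about 48.9, but servers are indivisible.
node-F + node-H + node-K: power draw 3 + 8 + 4 = 15 ≤ 17, throughput 16 + 17 + 11 = 44.
node-F + node-J + node-K: power draw 3 + 8 + 4 = 15 ≤ 17, throughput 16 + 11 + 11 = 38.
node-F + node-D + node-H: power draw 3 + 3 + 8 = 14 ≤ 17, throughput 16 + 7 + 17 = 40.
Best is node-F, node-H, and node-K with total throughput 44.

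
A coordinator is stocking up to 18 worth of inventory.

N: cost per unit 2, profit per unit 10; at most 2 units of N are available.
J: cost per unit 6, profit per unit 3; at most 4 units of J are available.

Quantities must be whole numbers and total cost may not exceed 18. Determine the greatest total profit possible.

26

2×N and 2×J: cost 16 ≤ 18, profit 2·10 + 2·3 = 26.
2×N and 1×J: cost 10 ≤ 18, profit 2·10 + 1·3 = 23.
Best is 26.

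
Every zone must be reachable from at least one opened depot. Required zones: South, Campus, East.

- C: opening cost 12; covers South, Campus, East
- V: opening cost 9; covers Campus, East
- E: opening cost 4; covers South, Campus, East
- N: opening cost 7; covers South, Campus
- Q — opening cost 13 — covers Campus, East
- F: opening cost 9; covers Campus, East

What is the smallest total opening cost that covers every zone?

4

E alone covers South, Campus, East — every zone.
Total opening cost: 4.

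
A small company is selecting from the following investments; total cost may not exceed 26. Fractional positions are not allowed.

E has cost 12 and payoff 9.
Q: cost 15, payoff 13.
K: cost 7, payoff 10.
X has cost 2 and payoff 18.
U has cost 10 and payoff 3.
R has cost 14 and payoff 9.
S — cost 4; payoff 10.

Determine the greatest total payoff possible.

Allowing fractional choices, the relaxed optimum would be about 49.3, but investments are indivisible.
E + K + X + S: cost 12 + 7 + 2 + 4 = 25 ≤ 26, payoff 9 + 10 + 18 + 10 = 47.
Q + X + S: cost 15 + 2 + 4 = 21 ≤ 26, payoff 13 + 18 + 10 = 41.
Best is E, K, X, and S with total payoff 47.

47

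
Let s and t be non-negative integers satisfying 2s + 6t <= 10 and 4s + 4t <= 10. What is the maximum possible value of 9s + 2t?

The continuous relaxation peaks at (2.5, 0) with value 22.50; rounding to a feasible lattice point costs some objective.
(s,t)=(2,0): 2·2+6·0=4≤10, 4·2+4·0=8≤10, objective 18.
(s,t)=(1,1): 2·1+6·1=8≤10, 4·1+4·1=8≤10, objective 11.
(s,t)=(1,0): 2·1+6·0=2≤10, 4·1+4·0=4≤10, objective 9.
Maximum is 18 at (s,t)=(2,0).

18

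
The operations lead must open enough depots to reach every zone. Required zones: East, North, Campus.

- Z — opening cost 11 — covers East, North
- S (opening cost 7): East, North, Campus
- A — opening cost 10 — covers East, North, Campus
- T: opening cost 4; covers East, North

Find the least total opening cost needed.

The greedy cost-per-new-zone heuristic would pick T and S for 11, but a cheaper cover exists.
S alone covers East, North, Campus — every zone.
Total opening cost: 7.
No cover costs less than 7.

7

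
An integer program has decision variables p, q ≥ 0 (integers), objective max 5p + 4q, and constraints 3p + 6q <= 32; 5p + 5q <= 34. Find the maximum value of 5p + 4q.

30

(p,q)=(6,0): 3·6+6·0=18≤32, 5·6+5·0=30≤34, objective 30.
(p,q)=(5,1): 3·5+6·1=21≤32, 5·5+5·1=30≤34, objective 29.
(p,q)=(5,0): 3·5+6·0=15≤32, 5·5+5·0=25≤34, objective 25.
Maximum is 30 at (p,q)=(6,0).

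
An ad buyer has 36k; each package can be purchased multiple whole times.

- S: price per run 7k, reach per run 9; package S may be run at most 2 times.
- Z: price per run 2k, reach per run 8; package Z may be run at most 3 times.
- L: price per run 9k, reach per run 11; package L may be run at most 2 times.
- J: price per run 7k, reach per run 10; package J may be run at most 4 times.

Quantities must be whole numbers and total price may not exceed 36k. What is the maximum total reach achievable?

65

Z has the best ratio (8/2); taking only Z gives at most 3×8 = 24 (stopped by the supply cap of 3).
Mixing does better — 3×Z, 1×L, and 3×J: price 36 ≤ 36, reach 3·8 + 1·11 + 3·10 = 65.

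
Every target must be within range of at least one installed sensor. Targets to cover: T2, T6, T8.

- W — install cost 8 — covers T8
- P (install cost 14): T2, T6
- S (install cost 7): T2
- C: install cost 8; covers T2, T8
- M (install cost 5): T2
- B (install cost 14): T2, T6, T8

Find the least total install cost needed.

This is a weighted set-cover instance.
The greedy cost-per-new-target heuristic would pick C and P for 22, but a cheaper cover exists.
B alone covers T2, T6, T8 — every target.
Total install cost: 14.
No cover costs less than 14.

14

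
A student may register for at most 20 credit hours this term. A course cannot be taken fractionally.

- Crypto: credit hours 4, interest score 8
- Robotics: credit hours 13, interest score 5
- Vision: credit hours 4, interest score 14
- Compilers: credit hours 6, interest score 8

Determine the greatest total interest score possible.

Allowing fractional choices, the relaxed optimum would be about 32.3, but courses are indivisible.
Crypto + Vision: credit hours 4 + 4 = 8 ≤ 20, interest score 8 + 14 = 22.
Vision + Compilers: credit hours 4 + 6 = 10 ≤ 20, interest score 14 + 8 = 22.
Crypto + Vision + Compilers: credit hours 4 + 4 + 6 = 14 ≤ 20, interest score 8 + 14 + 8 = 30.
Best is Crypto, Vision, and Compilers with total interest score 30.

30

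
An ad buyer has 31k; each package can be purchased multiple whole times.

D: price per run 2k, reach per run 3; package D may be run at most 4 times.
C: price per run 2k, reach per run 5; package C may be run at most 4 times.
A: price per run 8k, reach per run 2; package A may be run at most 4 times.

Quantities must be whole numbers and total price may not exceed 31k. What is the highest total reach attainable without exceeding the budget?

34

C has the best ratio (5/2); taking only C gives at most 4×5 = 20 (stopped by the supply cap of 4).
Mixing does better — 4×D, 4×C, and 1×A: price 24 ≤ 31, reach 4·3 + 4·5 + 1·2 = 34.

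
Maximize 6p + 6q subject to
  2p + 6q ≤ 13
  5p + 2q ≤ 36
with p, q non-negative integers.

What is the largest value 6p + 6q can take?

Relaxing integrality, the LP optimum is 39.00 at (p,q) = (6.5, 0), which is not an integer point.
(p,q)=(6,0): 2·6+6·0=12≤13, 5·6+2·0=30≤36, objective 36.
(p,q)=(5,0): 2·5+6·0=10≤13, 5·5+2·0=25≤36, objective 30.
No feasible integer point exceeds 36.

36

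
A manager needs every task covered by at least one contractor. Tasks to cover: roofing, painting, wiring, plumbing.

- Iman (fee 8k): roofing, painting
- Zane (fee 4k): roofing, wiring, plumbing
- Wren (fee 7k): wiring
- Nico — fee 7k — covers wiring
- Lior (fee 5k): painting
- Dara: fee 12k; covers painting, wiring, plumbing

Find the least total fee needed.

9

This is an integer covering problem.
Choose Zane and Lior: together they cover roofing, painting, wiring, plumbing — every task.
Total fee: 4 + 5 = 9.
No cover costs less than 9.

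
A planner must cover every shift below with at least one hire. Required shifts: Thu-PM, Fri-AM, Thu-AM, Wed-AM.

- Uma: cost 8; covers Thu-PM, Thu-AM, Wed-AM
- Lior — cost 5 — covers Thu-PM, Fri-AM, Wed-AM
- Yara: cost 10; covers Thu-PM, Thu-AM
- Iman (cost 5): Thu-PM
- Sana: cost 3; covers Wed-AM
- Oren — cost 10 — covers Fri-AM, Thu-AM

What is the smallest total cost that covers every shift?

Choose Uma and Lior: together they cover Thu-PM, Fri-AM, Thu-AM, Wed-AM — every shift.
Total cost: 8 + 5 = 13.
No cover costs less than 13.

13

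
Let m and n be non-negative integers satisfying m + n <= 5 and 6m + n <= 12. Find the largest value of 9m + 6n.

33

Relaxing integrality, the LP optimum is 34.20 at (m,n) = (1.4, 3.6), which is not an integer point.
(m,n)=(1,4): 1·1+1·4=5≤5, 6·1+1·4=10≤12, objective 33.
(m,n)=(0,5): 1·0+1·5=5≤5, 6·0+1·5=5≤12, objective 30.
(m,n)=(1,3): 1·1+1·3=4≤5, 6·1+1·3=9≤12, objective 27.
(m,n)=(0,4): 1·0+1·4=4≤5, 6·0+1·4=4≤12, objective 24.
No feasible integer point exceeds 33.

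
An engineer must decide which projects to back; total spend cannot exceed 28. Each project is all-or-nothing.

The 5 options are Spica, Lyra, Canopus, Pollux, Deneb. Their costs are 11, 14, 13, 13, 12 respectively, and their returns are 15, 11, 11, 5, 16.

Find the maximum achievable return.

31

Allowing fractional choices, the relaxed optimum would be about 35.2, but projects are indivisible.
Spica + Deneb: cost 11 + 12 = 23 ≤ 28, return 15 + 16 = 31.
Canopus + Deneb: cost 13 + 12 = 25 ≤ 28, return 11 + 16 = 27.
Lyra + Deneb: cost 14 + 12 = 26 ≤ 28, return 11 + 16 = 27.
Best is Spica and Deneb with total return 31.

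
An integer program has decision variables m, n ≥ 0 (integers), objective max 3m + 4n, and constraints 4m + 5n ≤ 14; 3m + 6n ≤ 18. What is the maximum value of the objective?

11

(m,n)=(1,2) is feasible, giving 11.
(m,n)=(2,1) is feasible, giving 10.
(m,n)=(0,2) is feasible, giving 8.
(m,n)=(1,1) is feasible, giving 7.
No feasible integer point exceeds 11.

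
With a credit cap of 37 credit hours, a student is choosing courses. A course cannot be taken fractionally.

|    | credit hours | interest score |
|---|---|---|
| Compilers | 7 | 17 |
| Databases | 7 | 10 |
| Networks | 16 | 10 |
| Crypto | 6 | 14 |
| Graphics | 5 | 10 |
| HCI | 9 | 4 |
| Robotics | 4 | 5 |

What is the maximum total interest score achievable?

56

Allowing fractional choices, the relaxed optimum would be about 61.0, but courses are indivisible.
Compilers + Databases + Crypto + Graphics: credit hours 7 + 7 + 6 + 5 = 25 ≤ 37, interest score 17 + 10 + 14 + 10 = 51.
Compilers + Databases + Crypto + Graphics + HCI: credit hours 7 + 7 + 6 + 5 + 9 = 34 ≤ 37, interest score 17 + 10 + 14 + 10 + 4 = 55.
Compilers + Databases + Crypto + Graphics + Robotics: credit hours 7 + 7 + 6 + 5 + 4 = 29 ≤ 37, interest score 17 + 10 + 14 + 10 + 5 = 56.
Best is Compilers, Databases, Crypto, Graphics, and Robotics with total interest score 56.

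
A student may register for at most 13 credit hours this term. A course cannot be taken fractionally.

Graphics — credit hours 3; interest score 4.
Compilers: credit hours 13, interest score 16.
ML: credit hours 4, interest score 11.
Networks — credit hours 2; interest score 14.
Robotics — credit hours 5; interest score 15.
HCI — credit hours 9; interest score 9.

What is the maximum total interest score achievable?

Take ML, Networks, and Robotics: credit hours 4 + 2 + 5 = 11 ≤ 13, interest score 11 + 14 + 15 = 40.
No other feasible combination does better.

40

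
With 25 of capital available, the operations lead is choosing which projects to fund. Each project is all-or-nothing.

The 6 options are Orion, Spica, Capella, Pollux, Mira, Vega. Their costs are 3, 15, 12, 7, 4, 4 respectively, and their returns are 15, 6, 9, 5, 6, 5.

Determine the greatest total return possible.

Take Orion, Capella, Mira, and Vega: cost 3 + 12 + 4 + 4 = 23 ≤ 25, return 15 + 9 + 6 + 5 = 35.
No other feasible combination does better.

35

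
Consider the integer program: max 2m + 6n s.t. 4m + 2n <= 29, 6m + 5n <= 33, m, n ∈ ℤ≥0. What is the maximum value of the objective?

Relaxing integrality, the LP optimum is 39.60 at (m,n) = (0, 6.6), which is not an integer point.
(m,n)=(0,6): 4·0+2·6=12≤29, 6·0+5·6=30≤33, objective 36.
(m,n)=(1,5): 4·1+2·5=14≤29, 6·1+5·5=31≤33, objective 32.
(m,n)=(0,5): 4·0+2·5=10≤29, 6·0+5·5=25≤33, objective 30.
No feasible integer point exceeds 36.

36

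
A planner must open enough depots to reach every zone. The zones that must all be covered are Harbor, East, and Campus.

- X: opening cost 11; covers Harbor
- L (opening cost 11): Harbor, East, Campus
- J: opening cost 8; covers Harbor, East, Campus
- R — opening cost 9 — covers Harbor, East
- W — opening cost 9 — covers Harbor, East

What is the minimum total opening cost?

8

J alone covers Harbor, East, Campus — every zone.
Total opening cost: 8.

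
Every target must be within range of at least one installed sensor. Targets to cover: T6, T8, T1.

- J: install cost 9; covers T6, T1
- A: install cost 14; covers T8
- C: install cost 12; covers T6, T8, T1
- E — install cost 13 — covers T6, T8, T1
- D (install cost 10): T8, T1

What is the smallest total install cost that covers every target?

This is an integer covering problem.
C alone covers T6, T8, T1 — every target.
Total install cost: 12.
No cover costs less than 12.

12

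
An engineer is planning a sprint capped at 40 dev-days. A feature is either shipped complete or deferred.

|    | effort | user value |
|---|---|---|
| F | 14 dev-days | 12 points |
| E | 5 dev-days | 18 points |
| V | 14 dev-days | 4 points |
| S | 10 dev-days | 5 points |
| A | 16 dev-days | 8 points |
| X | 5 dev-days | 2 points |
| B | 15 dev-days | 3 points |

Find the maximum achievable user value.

40

Treat it as a binary knapsack problem.
Take F, E, A, and X: effort 14 + 5 + 16 + 5 = 40 ≤ 40, user value 12 + 18 + 8 + 2 = 40.
No other feasible combination does better.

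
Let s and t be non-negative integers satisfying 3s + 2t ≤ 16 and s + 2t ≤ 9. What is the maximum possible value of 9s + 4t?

The continuous relaxation peaks at (5.33, 0) with value 48.00; rounding to a feasible lattice point costs some objective.
(s,t)=(5,0): 3·5+2·0=15≤16, 1·5+2·0=5≤9, objective 45.
(s,t)=(4,1): 3·4+2·1=14≤16, 1·4+2·1=6≤9, objective 40.
(s,t)=(4,0): 3·4+2·0=12≤16, 1·4+2·0=4≤9, objective 36.
The best lattice point is (5,0), giving 45.

45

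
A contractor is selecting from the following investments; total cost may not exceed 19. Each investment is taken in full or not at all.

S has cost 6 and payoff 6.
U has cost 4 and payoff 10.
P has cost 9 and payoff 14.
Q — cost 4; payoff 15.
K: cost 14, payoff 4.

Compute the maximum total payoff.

39

This is an integer program with binary decision variables.
Allowing fractional choices, the relaxed optimum would be about 41.0, but investments are indivisible.
U + P + Q: cost 4 + 9 + 4 = 17 ≤ 19, payoff 10 + 14 + 15 = 39.
S + P + Q: cost 6 + 9 + 4 = 19 ≤ 19, payoff 6 + 14 + 15 = 35.
Best is U, P, and Q with total payoff 39.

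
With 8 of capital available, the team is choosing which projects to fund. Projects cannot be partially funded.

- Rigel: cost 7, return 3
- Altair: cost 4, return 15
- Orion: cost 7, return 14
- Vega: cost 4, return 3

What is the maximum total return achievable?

18

This is an integer program with binary decision variables.
Allowing fractional choices, the relaxed optimum would be about 23.0, but projects are indivisible.
Altair + Vega: cost 4 + 4 = 8 ≤ 8, return 15 + 3 = 18.
Altair: cost 4 ≤ 8, return 15.
Best is Altair and Vega with total return 18.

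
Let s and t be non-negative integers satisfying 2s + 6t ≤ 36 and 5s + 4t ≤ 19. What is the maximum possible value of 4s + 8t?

32

Relaxing integrality, the LP optimum is 38.00 at (s,t) = (0, 4.75), which is not an integer point.
(s,t)=(0,4): 2·0+6·4=24≤36, 5·0+4·4=16≤19, objective 32.
(s,t)=(1,3): 2·1+6·3=20≤36, 5·1+4·3=17≤19, objective 28.
(s,t)=(0,3): 2·0+6·3=18≤36, 5·0+4·3=12≤19, objective 24.
No feasible integer point exceeds 32.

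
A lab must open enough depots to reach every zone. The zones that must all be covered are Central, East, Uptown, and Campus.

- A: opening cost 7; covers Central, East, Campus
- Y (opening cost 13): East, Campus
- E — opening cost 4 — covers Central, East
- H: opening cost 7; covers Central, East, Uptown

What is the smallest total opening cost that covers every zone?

This is a weighted set-cover instance.
The greedy cost-per-new-zone heuristic would pick E, A, and H for 18, but a cheaper cover exists.
Choose A and H: together they cover Central, East, Uptown, Campus — every zone.
Total opening cost: 7 + 7 = 14.
No cover costs less than 14.

14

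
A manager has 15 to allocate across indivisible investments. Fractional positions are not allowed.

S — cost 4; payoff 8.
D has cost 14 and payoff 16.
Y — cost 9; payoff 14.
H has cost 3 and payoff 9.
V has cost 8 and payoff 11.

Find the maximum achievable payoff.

This is an integer program with binary decision variables.
Allowing fractional choices, the relaxed optimum would be about 29.4, but investments are indivisible.
S + H + V: cost 4 + 3 + 8 = 15 ≤ 15, payoff 8 + 9 + 11 = 28.
Y + H: cost 9 + 3 = 12 ≤ 15, payoff 14 + 9 = 23.
S + Y: cost 4 + 9 = 13 ≤ 15, payoff 8 + 14 = 22.
Best is S, H, and V with total payoff 28.

28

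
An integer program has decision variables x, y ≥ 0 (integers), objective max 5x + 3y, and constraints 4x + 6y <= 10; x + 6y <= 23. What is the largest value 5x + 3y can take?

Relaxing integrality, the LP optimum is 12.50 at (x,y) = (2.5, 0), which is not an integer point.
(x,y)=(2,0): 4·2+6·0=8≤10, 1·2+6·0=2≤23, objective 10.
(x,y)=(1,1): 4·1+6·1=10≤10, 1·1+6·1=7≤23, objective 8.
(x,y)=(1,0): 4·1+6·0=4≤10, 1·1+6·0=1≤23, objective 5.
No feasible integer point exceeds 10.

10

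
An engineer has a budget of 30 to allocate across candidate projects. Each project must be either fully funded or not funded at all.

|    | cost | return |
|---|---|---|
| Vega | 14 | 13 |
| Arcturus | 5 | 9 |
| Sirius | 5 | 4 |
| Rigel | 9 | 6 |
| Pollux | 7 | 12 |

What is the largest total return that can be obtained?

34

This is a 0-1 knapsack instance.
Arcturus + Sirius + Rigel + Pollux: cost 5 + 5 + 9 + 7 = 26 ≤ 30, return 9 + 4 + 6 + 12 = 31.
Vega + Rigel + Pollux: cost 14 + 9 + 7 = 30 ≤ 30, return 13 + 6 + 12 = 31.
Vega + Arcturus + Pollux: cost 14 + 5 + 7 = 26 ≤ 30, return 13 + 9 + 12 = 34.
Best is Vega, Arcturus, and Pollux with total return 34.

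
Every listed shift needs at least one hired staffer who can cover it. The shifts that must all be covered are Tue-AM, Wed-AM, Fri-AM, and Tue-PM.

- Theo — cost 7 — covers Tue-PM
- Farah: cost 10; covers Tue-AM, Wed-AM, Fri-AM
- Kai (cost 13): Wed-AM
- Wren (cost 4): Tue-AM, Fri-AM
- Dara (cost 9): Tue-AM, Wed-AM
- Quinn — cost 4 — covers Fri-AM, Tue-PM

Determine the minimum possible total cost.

This is an integer covering problem.
Choose Dara and Quinn: together they cover Tue-AM, Wed-AM, Fri-AM, Tue-PM — every shift.
Total cost: 9 + 4 = 13.

13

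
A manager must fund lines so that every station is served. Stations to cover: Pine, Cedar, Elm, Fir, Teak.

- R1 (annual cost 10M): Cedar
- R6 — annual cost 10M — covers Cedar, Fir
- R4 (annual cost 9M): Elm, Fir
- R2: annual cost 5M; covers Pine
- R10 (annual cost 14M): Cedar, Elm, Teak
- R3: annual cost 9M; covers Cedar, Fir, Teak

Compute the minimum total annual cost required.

23

Choose R4, R2, and R3: together they cover Pine, Cedar, Elm, Fir, Teak — every station.
Total annual cost: 9 + 5 + 9 = 23.
No cover costs less than 23.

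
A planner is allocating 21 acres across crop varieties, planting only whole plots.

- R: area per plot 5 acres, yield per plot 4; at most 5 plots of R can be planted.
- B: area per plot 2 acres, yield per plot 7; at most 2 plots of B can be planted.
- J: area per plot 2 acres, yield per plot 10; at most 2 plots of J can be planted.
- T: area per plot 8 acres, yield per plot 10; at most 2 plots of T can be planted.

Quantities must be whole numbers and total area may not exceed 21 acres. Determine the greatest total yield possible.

2×B, 2×J, and 1×T: area 16 ≤ 21, yield 2·7 + 2·10 + 1·10 = 44.
1×R, 2×B, 2×J, and 1×T: area 21 ≤ 21, yield 1·4 + 2·7 + 2·10 + 1·10 = 48.
Best is 48.

48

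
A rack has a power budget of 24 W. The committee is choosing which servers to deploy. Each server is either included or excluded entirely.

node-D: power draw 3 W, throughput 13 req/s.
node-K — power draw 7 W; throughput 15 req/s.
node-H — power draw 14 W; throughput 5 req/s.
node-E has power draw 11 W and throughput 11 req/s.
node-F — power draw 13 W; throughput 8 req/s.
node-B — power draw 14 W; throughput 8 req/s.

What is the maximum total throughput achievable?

39

This is a 0-1 knapsack instance.
Allowing fractional choices, the relaxed optimum would be about 40.8, but servers are indivisible.
node-D + node-K + node-E: power draw 3 + 7 + 11 = 21 ≤ 24, throughput 13 + 15 + 11 = 39.
node-D + node-K + node-F: power draw 3 + 7 + 13 = 23 ≤ 24, throughput 13 + 15 + 8 = 36.
Best is node-D, node-K, and node-E with total throughput 39.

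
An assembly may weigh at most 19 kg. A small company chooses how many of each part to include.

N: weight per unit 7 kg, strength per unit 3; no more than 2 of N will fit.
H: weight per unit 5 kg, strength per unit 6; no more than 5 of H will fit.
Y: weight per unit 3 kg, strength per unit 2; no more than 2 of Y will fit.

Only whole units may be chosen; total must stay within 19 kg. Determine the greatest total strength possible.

This is a bounded integer knapsack.
H has the best ratio (6/5); taking only H gives at most 3×6 = 18 (stopped by the weight limit).
Mixing does better — 3×H and 1×Y: weight 18 ≤ 19, strength 3·6 + 1·2 = 20.

20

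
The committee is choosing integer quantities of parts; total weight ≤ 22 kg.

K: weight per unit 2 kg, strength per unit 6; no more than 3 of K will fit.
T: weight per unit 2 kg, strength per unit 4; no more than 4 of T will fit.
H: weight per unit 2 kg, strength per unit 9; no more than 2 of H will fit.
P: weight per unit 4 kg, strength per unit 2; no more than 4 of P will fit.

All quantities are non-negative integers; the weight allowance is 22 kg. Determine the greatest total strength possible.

54

This is a bounded integer knapsack.
H has the best ratio (9/2); taking only H gives at most 2×9 = 18 (stopped by the supply cap of 2).
Mixing does better — 3×K, 4×T, 2×H, and 1×P: weight 22 ≤ 22, strength 3·6 + 4·4 + 2·9 + 1·2 = 54.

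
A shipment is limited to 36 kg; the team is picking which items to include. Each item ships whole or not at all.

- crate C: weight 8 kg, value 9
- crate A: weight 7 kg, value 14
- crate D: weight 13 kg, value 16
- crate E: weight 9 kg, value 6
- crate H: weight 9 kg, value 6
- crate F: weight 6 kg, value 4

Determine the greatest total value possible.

Take crate C, crate A, crate D, and crate F: weight 8 + 7 + 13 + 6 = 34 ≤ 36, value 9 + 14 + 16 + 4 = 43.
No other feasible combination does better.

43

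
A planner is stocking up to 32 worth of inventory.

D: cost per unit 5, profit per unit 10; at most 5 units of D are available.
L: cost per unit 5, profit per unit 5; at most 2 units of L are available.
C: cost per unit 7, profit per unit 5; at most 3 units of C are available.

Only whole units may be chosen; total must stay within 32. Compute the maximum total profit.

55

D has the best ratio (10/5); taking only D gives at most 5×10 = 50 (stopped by the supply cap of 5).
Mixing does better — 5×D and 1×C: cost 32 ≤ 32, profit 5·10 + 1·5 = 55.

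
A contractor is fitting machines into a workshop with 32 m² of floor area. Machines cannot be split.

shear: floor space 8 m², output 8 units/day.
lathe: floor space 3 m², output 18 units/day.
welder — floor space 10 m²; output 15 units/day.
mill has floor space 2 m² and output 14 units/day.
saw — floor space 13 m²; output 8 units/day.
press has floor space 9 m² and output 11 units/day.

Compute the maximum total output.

Take shear, lathe, welder, mill, and press: floor space 8 + 3 + 10 + 2 + 9 = 32 ≤ 32, output 8 + 18 + 15 + 14 + 11 = 66.
No other feasible combination does better.

66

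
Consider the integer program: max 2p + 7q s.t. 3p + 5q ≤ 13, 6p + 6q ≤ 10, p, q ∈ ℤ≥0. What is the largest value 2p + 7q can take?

Relaxing integrality, the LP optimum is 11.67 at (p,q) = (0, 1.67), which is not an integer point.
(p,q)=(0,1): 3·0+5·1=5≤13, 6·0+6·1=6≤10, objective 7.
(p,q)=(1,0): 3·1+5·0=3≤13, 6·1+6·0=6≤10, objective 2.
(p,q)=(0,0): 3·0+5·0=0≤13, 6·0+6·0=0≤10, objective 0.
No feasible integer point exceeds 7.

7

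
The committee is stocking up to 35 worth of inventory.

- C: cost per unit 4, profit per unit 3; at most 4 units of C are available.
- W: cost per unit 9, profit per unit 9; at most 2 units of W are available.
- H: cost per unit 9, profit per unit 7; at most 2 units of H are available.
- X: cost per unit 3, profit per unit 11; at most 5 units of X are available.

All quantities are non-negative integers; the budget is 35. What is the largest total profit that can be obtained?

73

This is a bounded integer knapsack.
Take 2×W and 5×X: cost 33 ≤ 35, profit 2·9 + 5·11 = 73.
X has the best ratio (11/3) and is taken to its limit of 5; remaining capacity is filled optimally with the others.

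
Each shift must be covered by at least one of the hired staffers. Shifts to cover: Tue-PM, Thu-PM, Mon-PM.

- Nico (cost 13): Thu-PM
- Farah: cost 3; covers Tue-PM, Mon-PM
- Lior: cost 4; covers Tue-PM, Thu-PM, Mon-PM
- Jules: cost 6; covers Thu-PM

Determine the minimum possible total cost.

4

This is an integer covering problem.
Lior alone covers Tue-PM, Thu-PM, Mon-PM — every shift.
Total cost: 4.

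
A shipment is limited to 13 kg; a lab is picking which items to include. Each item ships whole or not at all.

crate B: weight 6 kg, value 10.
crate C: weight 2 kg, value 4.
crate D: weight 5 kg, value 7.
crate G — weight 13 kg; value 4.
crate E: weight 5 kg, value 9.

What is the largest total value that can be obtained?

23

crate B + crate C + crate D: weight 6 + 2 + 5 = 13 ≤ 13, value 10 + 4 + 7 = 21.
crate B + crate C + crate E: weight 6 + 2 + 5 = 13 ≤ 13, value 10 + 4 + 9 = 23.
Best is crate B, crate C, and crate E with total value 23.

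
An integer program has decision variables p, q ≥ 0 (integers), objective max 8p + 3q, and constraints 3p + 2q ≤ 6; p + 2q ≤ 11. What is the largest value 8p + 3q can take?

16

(p,q)=(2,0): 3·2+2·0=6≤6, 1·2+2·0=2≤11, objective 16.
(p,q)=(1,1): 3·1+2·1=5≤6, 1·1+2·1=3≤11, objective 11.
(p,q)=(1,0): 3·1+2·0=3≤6, 1·1+2·0=1≤11, objective 8.
The best lattice point is (2,0), giving 16.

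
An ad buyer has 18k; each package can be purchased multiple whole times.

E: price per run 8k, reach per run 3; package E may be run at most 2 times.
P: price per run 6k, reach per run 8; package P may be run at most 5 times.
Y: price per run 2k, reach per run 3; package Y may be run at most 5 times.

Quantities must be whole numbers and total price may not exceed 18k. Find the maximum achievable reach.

25

Take 2×P and 3×Y: price 18 ≤ 18, reach 2·8 + 3·3 = 25.
No other integer combination yields more.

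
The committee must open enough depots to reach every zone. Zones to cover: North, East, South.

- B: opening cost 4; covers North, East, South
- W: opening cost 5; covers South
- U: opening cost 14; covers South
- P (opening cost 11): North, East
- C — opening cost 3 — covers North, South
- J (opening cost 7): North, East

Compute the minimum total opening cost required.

B alone covers North, East, South — every zone.
Total opening cost: 4.
No cover costs less than 4.

4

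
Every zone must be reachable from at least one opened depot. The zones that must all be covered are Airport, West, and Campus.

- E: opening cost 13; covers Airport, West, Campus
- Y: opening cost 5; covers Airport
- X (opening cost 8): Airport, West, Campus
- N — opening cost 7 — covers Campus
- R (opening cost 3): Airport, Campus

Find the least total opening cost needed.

The greedy cost-per-new-zone heuristic would pick R and X for 11, but a cheaper cover exists.
X alone covers Airport, West, Campus — every zone.
Total opening cost: 8.
No cover costs less than 8.

8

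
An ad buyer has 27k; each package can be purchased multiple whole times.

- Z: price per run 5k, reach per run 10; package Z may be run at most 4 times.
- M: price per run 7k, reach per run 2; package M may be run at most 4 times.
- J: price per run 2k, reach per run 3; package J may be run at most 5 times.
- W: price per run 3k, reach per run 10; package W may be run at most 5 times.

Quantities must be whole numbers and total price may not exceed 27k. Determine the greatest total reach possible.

73

W has the best ratio (10/3); taking only W gives at most 5×10 = 50 (stopped by the supply cap of 5).
Mixing does better — 2×Z, 1×J, and 5×W: price 27 ≤ 27, reach 2·10 + 1·3 + 5·10 = 73.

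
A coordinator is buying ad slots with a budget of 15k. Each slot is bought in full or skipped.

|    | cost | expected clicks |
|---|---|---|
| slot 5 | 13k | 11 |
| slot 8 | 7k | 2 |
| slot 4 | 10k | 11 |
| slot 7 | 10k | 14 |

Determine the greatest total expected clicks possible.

14

This is a 0-1 knapsack instance.
Take slot 7: cost 10 ≤ 15, expected clicks 14.
No other feasible combination does better.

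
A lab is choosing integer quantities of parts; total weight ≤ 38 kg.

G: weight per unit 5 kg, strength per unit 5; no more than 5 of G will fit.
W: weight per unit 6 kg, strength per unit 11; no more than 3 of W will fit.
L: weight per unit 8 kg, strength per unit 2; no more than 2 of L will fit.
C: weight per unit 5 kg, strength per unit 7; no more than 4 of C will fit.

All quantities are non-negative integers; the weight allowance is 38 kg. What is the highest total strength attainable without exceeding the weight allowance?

This is a bounded integer knapsack.
W has the best ratio (11/6); taking only W gives at most 3×11 = 33 (stopped by the supply cap of 3).
Mixing does better — 3×W and 4×C: weight 38 ≤ 38, strength 3·11 + 4·7 = 61.

61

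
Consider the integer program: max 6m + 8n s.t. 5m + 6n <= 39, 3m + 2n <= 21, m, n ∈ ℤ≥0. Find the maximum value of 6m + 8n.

50

The continuous relaxation peaks at (0, 6.5) with value 52.00; rounding to a feasible lattice point costs some objective.
(m,n)=(3,4): 5·3+6·4=39≤39, 3·3+2·4=17≤21, objective 50.
(m,n)=(4,3): 5·4+6·3=38≤39, 3·4+2·3=18≤21, objective 48.
(m,n)=(0,6): 5·0+6·6=36≤39, 3·0+2·6=12≤21, objective 48.
Maximum is 50 at (m,n)=(3,4).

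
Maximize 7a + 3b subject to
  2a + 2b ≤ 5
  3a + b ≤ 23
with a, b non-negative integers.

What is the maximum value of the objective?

14

(a,b)=(2,0) is feasible, giving 14.
(a,b)=(1,1) is feasible, giving 10.
(a,b)=(1,0) is feasible, giving 7.
No feasible integer point exceeds 14.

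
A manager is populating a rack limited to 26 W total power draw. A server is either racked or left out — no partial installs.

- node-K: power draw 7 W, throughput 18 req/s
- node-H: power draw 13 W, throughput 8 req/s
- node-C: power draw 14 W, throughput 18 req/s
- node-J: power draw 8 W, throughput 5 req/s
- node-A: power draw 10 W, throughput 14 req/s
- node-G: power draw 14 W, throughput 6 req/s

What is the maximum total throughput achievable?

node-K + node-C: power draw 7 + 14 = 21 ≤ 26, throughput 18 + 18 = 36.
node-K + node-J + node-A: power draw 7 + 8 + 10 = 25 ≤ 26, throughput 18 + 5 + 14 = 37.
node-K + node-A: power draw 7 + 10 = 17 ≤ 26, throughput 18 + 14 = 32.
Best is node-K, node-J, and node-A with total throughput 37.

37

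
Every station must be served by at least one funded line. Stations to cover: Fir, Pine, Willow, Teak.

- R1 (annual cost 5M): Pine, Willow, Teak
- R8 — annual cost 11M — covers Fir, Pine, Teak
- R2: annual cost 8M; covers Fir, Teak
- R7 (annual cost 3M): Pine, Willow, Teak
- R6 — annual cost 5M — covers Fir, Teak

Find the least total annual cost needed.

Choose R7 and R6: together they cover Fir, Pine, Willow, Teak — every station.
Total annual cost: 3 + 5 = 8.
No cover costs less than 8.

8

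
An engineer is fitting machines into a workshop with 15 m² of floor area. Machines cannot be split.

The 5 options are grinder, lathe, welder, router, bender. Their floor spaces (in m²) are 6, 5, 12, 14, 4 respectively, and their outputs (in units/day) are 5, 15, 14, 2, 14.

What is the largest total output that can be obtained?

34

Allowing fractional choices, the relaxed optimum would be about 36.0, but machines are indivisible.
grinder + lathe + bender: floor space 6 + 5 + 4 = 15 ≤ 15, output 5 + 15 + 14 = 34.
lathe + bender: floor space 5 + 4 = 9 ≤ 15, output 15 + 14 = 29.
Best is grinder, lathe, and bender with total output 34.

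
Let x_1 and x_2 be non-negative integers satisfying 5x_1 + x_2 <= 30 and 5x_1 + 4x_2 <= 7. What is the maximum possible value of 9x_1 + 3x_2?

Relaxing integrality, the LP optimum is 12.60 at (x_1,x_2) = (1.4, 0), which is not an integer point.
(x_1,x_2)=(1,0): 5·1+1·0=5≤30, 5·1+4·0=5≤7, objective 9.
(x_1,x_2)=(0,1): 5·0+1·1=1≤30, 5·0+4·1=4≤7, objective 3.
(x_1,x_2)=(0,0): 5·0+1·0=0≤30, 5·0+4·0=0≤7, objective 0.
No feasible integer point exceeds 9.

9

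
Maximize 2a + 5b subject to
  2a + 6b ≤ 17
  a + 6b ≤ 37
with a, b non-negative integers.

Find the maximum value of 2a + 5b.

16

Relaxing integrality, the LP optimum is 17.00 at (a,b) = (8.5, 0), which is not an integer point.
(a,b)=(8,0): 2·8+6·0=16≤17, 1·8+6·0=8≤37, objective 16.
(a,b)=(7,0): 2·7+6·0=14≤17, 1·7+6·0=7≤37, objective 14.
Maximum is 16 at (a,b)=(8,0).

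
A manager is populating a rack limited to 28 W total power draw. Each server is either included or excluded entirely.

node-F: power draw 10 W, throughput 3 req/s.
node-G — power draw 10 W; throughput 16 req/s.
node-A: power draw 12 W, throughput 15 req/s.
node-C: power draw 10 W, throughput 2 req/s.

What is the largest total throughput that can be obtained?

Allowing fractional choices, the relaxed optimum would be about 32.8, but servers are indivisible.
node-G + node-A: power draw 10 + 12 = 22 ≤ 28, throughput 16 + 15 = 31.
node-G + node-C: power draw 10 + 10 = 20 ≤ 28, throughput 16 + 2 = 18.
node-F + node-G: power draw 10 + 10 = 20 ≤ 28, throughput 3 + 16 = 19.
Best is node-G and node-A with total throughput 31.

31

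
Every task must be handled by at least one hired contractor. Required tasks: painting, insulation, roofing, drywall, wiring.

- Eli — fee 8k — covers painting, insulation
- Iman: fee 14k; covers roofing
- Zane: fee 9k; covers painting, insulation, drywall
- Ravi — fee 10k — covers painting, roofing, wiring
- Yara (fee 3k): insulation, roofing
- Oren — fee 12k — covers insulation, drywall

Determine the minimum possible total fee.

This is a weighted set-cover instance.
The greedy cost-per-new-task heuristic would pick Yara, Zane, and Ravi for 22, but a cheaper cover exists.
Choose Zane and Ravi: together they cover painting, insulation, roofing, drywall, wiring — every task.
Total fee: 9 + 10 = 19.
No cover costs less than 19.

19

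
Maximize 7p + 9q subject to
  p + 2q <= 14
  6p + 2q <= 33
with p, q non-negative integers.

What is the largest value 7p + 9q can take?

68

Relaxing integrality, the LP optimum is 72.50 at (p,q) = (3.8, 5.1), which is not an integer point.
(p,q)=(2,6): 1·2+2·6=14≤14, 6·2+2·6=24≤33, objective 68.
(p,q)=(3,5): 1·3+2·5=13≤14, 6·3+2·5=28≤33, objective 66.
(p,q)=(4,4): 1·4+2·4=12≤14, 6·4+2·4=32≤33, objective 64.
(p,q)=(1,6): 1·1+2·6=13≤14, 6·1+2·6=18≤33, objective 61.
No feasible integer point exceeds 68.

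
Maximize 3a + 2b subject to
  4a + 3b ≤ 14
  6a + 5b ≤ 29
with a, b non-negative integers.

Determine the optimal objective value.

Relaxing integrality, the LP optimum is 10.50 at (a,b) = (3.5, 0), which is not an integer point.
(a,b)=(2,2) is feasible, giving 10.
(a,b)=(3,0) is feasible, giving 9.
The best lattice point is (2,2), giving 10.

10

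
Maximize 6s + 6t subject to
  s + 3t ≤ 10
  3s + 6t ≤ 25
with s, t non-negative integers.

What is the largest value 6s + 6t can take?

48

The continuous relaxation peaks at (8.33, 0) with value 50.00; rounding to a feasible lattice point costs some objective.
(s,t)=(8,0): 1·8+3·0=8≤10, 3·8+6·0=24≤25, objective 48.
(s,t)=(7,0): 1·7+3·0=7≤10, 3·7+6·0=21≤25, objective 42.
No feasible integer point exceeds 48.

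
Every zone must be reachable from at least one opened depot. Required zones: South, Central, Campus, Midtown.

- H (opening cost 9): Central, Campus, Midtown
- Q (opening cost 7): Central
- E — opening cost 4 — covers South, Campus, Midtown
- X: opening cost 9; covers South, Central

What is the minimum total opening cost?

11

Choose Q and E: together they cover South, Central, Campus, Midtown — every zone.
Total opening cost: 7 + 4 = 11.
No cover costs less than 11.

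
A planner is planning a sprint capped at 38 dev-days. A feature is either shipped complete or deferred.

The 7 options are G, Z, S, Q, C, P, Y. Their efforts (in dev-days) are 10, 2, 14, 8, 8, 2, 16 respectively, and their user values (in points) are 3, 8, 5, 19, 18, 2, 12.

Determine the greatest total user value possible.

This is an integer program with binary decision variables.
Z + Q + C + Y: effort 2 + 8 + 8 + 16 = 34 ≤ 38, user value 8 + 19 + 18 + 12 = 57.
Z + Q + C + P + Y: effort 2 + 8 + 8 + 2 + 16 = 36 ≤ 38, user value 8 + 19 + 18 + 2 + 12 = 59.
Best is Z, Q, C, P, and Y with total user value 59.

59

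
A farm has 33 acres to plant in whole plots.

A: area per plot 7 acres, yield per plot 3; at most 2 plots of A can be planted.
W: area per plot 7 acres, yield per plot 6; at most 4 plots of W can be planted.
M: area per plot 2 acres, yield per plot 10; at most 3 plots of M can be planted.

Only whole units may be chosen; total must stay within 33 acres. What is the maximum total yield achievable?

48

M has the best ratio (10/2); taking only M gives at most 3×10 = 30 (stopped by the supply cap of 3).
Mixing does better — 3×W and 3×M: area 27 ≤ 33, yield 3·6 + 3·10 = 48.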